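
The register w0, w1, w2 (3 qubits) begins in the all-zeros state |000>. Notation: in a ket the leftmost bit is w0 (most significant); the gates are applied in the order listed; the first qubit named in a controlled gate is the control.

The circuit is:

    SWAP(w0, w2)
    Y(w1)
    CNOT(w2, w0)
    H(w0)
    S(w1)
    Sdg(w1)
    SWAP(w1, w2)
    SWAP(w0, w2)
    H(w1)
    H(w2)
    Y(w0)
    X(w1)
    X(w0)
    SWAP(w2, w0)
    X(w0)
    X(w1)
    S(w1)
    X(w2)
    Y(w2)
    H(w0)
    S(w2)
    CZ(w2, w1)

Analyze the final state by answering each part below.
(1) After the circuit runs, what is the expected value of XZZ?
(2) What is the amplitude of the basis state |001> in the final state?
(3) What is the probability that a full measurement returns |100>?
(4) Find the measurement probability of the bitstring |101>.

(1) The expectation value of XZZ is 0.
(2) |001> carries amplitude -1/2 in the final state.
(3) The probability of measuring |100> is 0.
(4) A full measurement returns |101> with probability 1/4.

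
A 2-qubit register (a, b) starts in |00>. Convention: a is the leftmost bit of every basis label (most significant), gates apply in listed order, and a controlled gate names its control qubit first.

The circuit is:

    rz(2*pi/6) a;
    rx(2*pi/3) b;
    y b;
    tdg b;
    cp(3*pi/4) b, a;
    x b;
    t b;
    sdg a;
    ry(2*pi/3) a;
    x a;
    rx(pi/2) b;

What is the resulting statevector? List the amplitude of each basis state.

The final amplitudes are (3*sqrt(2) - sqrt(6)*I)*exp(7*I*pi/12)/8 on |00>, (-sqrt(6) + 3*sqrt(2)*I)*exp(7*I*pi/12)/8 on |01>, (sqrt(6) - sqrt(2)*I)*exp(7*I*pi/12)/8 on |10>, (-sqrt(2) + sqrt(6)*I)*exp(7*I*pi/12)/8 on |11>.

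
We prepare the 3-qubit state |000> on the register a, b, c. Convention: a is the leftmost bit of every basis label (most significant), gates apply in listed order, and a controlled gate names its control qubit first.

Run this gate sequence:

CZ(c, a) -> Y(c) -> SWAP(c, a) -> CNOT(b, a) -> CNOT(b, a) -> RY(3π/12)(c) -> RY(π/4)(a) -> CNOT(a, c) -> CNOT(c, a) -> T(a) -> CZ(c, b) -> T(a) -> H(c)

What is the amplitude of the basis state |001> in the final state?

The final state's coefficient on |001> equals I*(-2 - sqrt(2))/4. Key observation: the block from step 4 through step 5 cancels to the identity and can be dropped.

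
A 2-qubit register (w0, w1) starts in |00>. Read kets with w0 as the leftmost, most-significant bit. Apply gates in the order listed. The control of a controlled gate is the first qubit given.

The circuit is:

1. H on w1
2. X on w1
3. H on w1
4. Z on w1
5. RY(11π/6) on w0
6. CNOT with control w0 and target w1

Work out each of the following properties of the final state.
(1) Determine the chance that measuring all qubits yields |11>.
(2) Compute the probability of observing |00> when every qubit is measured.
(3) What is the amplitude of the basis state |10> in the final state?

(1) The probability of measuring |11> is 1/2 - sqrt(3)/4.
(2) The probability of measuring |00> is sqrt(3)/4 + 1/2.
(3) The final state's coefficient on |10> equals 0.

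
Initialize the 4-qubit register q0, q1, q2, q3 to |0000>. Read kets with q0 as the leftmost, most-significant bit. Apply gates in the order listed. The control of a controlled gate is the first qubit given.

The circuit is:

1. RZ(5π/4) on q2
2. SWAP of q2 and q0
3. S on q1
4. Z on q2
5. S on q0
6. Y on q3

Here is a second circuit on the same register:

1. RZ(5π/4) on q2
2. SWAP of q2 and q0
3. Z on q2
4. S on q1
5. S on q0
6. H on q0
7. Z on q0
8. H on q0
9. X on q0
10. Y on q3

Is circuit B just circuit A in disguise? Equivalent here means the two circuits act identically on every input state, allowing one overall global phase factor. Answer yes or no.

Yes — the two circuits implement the same unitary up to a global phase.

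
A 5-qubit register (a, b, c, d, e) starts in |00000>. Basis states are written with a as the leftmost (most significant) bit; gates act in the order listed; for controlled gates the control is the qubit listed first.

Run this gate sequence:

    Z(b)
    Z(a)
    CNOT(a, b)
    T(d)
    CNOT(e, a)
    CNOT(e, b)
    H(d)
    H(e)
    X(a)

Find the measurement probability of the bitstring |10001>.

A full measurement returns |10001> with probability 1/4.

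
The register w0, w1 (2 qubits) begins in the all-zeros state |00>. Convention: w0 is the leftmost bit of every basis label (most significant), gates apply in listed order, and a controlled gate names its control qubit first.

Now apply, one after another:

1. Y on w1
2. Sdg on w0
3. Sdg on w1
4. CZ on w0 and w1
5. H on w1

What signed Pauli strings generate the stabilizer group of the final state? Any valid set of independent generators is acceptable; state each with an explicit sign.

The final state is stabilized by the group generated by -IX, +ZI; other independent generating sets are equally valid.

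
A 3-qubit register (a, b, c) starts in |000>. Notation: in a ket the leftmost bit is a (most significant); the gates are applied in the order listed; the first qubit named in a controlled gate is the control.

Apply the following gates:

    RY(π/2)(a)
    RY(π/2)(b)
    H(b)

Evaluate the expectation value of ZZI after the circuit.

The expectation value of ZZI is 0.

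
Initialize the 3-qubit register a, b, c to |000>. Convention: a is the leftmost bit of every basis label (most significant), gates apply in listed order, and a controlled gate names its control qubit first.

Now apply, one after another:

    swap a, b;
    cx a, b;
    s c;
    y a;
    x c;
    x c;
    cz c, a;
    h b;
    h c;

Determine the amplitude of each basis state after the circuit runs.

After the circuit, the state carries amplitude 0 on |000>, 0 on |001>, 0 on |010>, 0 on |011>, I/2 on |100>, I/2 on |101>, I/2 on |110>, I/2 on |111>. Key observation: steps 5-6 multiply out to the identity, so the circuit reduces to the remaining gates.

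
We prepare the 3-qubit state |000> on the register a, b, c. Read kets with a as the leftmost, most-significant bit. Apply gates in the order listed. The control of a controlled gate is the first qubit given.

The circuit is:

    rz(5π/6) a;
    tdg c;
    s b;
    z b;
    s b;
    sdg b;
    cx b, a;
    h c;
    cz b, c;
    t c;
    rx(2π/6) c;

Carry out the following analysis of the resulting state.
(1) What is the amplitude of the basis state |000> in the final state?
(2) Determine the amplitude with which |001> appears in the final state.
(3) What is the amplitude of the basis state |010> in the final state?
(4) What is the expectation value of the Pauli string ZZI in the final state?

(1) |000> carries amplitude -sqrt(6)*exp(7*I*pi/12)/4 - sqrt(2)*exp(I*pi/3)/4 in the final state.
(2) The amplitude on |001> is -sqrt(6)*exp(5*I*pi/6)/4 - sqrt(2)*exp(I*pi/12)/4.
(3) The amplitude on |010> is 0.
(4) The expectation value of ZZI is 1.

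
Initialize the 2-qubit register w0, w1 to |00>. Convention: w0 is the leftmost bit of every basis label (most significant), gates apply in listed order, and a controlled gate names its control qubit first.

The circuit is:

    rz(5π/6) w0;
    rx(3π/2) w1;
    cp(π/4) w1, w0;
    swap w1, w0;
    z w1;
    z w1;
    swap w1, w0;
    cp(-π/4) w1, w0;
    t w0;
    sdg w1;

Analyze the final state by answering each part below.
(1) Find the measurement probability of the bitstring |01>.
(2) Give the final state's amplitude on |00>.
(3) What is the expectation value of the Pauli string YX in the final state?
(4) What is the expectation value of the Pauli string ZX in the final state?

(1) Outcome |01> occurs with probability 1/2. Key observation: steps 3-8 multiply out to the identity, so the circuit reduces to the remaining gates.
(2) |00> carries amplitude sqrt(2)*exp(7*I*pi/12)/2 in the final state.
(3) In the final state, YX has expectation 0.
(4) The observable ZX averages to 1.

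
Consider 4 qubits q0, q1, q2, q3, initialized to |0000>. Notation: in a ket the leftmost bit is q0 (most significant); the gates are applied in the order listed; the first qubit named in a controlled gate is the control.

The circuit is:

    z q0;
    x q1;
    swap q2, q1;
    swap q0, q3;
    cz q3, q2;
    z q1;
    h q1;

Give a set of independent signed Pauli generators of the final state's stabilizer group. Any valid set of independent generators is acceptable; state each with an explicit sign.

The stabilizer group can be generated by +IXII, +ZIII, -IIZI, +IIIZ, among other valid generating sets.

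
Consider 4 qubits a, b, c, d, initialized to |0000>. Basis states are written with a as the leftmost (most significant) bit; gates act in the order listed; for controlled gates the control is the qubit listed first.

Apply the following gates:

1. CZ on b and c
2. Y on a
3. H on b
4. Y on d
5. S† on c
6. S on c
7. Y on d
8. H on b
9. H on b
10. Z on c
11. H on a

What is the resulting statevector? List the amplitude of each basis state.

The resulting statevector has amplitude I/2 on |0000>, I/2 on |0100>, -I/2 on |1000>, -I/2 on |1100>, and 0 on every other basis state. Key observation: steps 3-8 multiply out to the identity, so the circuit reduces to the remaining gates.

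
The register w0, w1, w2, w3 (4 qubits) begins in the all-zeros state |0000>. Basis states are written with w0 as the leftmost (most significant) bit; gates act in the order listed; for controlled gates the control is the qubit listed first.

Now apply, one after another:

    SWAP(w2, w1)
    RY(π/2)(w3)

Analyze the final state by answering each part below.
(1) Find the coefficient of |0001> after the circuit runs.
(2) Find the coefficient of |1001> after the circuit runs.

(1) |0001> carries amplitude sqrt(2)/2 in the final state.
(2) The final state's coefficient on |1001> equals 0.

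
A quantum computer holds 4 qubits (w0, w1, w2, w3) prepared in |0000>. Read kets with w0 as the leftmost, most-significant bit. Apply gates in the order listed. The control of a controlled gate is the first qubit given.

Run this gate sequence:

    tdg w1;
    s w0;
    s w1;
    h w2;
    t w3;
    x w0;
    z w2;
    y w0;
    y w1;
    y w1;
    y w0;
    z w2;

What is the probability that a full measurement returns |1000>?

Outcome |1000> occurs with probability 1/2. Key observation: steps 7-12 multiply out to the identity, so the circuit reduces to the remaining gates.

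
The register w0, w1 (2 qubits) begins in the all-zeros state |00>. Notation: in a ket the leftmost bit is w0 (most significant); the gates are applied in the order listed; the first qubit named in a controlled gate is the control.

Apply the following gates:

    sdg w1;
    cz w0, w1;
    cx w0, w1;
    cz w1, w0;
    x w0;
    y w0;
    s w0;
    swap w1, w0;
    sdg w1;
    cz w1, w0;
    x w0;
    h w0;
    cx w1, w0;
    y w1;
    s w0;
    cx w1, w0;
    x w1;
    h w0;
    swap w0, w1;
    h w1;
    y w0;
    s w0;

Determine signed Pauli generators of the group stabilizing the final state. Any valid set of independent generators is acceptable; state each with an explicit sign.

One valid set of independent stabilizer generators is +IY, -ZI (any independent generating set of the same group is equally correct).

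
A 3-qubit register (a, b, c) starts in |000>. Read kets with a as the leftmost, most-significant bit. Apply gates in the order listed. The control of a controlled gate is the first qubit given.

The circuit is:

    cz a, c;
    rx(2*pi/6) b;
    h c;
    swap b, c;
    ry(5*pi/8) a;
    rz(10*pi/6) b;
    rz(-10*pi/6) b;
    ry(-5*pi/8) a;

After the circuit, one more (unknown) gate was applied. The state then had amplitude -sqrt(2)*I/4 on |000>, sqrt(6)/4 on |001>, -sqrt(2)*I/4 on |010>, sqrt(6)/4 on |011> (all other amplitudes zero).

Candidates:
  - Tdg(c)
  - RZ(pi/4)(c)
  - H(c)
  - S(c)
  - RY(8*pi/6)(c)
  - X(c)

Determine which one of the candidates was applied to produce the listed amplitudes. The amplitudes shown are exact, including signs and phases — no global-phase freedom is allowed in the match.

The unique candidate consistent with the amplitudes is X(c). Key observation: the block from step 5 through step 8 cancels to the identity and can be dropped.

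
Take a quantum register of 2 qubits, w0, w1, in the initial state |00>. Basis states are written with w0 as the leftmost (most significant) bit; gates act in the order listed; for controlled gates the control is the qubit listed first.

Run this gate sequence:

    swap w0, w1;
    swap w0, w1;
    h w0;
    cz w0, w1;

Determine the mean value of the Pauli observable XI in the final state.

The expectation value of XI is 1.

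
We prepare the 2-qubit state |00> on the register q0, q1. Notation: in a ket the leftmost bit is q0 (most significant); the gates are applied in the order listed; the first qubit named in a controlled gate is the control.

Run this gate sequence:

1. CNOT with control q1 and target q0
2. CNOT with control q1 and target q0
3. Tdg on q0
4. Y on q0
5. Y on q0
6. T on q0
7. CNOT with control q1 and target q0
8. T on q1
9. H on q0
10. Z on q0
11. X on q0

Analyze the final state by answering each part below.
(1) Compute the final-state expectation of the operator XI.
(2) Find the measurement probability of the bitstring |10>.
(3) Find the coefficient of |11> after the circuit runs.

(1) The observable XI averages to -1. Key observation: gates 2-7 undo each other exactly, leaving only the rest of the circuit to track.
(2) The probability of measuring |10> is 1/2.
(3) The amplitude on |11> is 0.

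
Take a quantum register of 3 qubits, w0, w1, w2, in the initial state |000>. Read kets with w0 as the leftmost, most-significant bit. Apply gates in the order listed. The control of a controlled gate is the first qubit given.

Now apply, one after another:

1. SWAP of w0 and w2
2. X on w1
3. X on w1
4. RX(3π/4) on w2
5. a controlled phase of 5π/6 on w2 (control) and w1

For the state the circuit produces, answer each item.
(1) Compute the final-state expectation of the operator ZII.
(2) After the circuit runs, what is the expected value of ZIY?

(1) The observable ZII averages to 1. Key observation: steps 2-3 multiply out to the identity, so the circuit reduces to the remaining gates.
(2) The expectation value of ZIY is -sqrt(2)/2.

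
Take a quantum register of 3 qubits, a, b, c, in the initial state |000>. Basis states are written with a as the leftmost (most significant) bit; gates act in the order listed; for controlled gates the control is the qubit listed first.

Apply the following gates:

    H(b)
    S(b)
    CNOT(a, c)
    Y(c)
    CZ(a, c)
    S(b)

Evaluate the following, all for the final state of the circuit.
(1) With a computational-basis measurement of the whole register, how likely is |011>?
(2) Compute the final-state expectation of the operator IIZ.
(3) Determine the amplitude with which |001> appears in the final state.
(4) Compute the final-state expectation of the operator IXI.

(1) The probability of measuring |011> is 1/2.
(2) In the final state, IIZ has expectation -1.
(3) The amplitude on |001> is sqrt(2)*I/2.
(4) In the final state, IXI has expectation -1.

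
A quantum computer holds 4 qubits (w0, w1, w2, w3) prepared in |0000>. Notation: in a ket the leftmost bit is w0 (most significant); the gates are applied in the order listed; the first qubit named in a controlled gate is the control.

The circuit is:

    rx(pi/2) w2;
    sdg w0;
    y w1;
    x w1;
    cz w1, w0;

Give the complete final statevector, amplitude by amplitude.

After the circuit, the state carries amplitude sqrt(2)*I/2 on |0000>, sqrt(2)/2 on |0010>, and 0 on every other basis state.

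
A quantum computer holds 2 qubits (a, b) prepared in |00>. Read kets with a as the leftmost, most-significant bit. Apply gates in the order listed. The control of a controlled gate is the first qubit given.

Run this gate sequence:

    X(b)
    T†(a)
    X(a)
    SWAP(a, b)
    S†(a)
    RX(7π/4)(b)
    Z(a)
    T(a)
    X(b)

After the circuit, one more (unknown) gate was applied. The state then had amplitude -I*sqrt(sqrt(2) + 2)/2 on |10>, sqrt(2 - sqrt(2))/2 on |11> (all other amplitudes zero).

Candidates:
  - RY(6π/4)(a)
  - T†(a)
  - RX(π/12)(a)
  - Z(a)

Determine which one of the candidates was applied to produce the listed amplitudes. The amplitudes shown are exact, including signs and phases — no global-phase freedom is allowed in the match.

It was T†(a) that produced the state shown.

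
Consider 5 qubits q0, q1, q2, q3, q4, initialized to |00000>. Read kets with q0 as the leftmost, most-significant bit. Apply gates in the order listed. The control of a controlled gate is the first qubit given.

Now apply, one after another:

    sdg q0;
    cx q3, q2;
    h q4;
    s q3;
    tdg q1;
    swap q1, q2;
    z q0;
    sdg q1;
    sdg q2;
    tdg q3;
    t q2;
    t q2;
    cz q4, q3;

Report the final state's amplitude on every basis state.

The resulting statevector has amplitude sqrt(2)/2 on |00000>, sqrt(2)/2 on |00001>, and 0 on every other basis state.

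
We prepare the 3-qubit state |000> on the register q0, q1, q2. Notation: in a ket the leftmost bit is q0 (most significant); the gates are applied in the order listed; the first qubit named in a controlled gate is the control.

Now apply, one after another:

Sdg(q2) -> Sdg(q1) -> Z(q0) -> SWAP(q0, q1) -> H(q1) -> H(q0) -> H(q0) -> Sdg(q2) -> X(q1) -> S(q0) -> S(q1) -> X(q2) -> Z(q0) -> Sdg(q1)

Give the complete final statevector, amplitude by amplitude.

After the circuit, the state carries amplitude sqrt(2)/2 on |001>, sqrt(2)/2 on |011>, and 0 on every other basis state.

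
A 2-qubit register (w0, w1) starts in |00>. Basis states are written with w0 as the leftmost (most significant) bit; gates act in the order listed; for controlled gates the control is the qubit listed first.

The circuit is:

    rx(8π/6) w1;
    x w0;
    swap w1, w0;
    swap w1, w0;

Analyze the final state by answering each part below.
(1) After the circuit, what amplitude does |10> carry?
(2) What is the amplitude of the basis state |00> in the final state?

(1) The final state's coefficient on |10> equals -1/2. Key observation: the block from step 3 through step 4 cancels to the identity and can be dropped.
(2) The final state's coefficient on |00> equals 0.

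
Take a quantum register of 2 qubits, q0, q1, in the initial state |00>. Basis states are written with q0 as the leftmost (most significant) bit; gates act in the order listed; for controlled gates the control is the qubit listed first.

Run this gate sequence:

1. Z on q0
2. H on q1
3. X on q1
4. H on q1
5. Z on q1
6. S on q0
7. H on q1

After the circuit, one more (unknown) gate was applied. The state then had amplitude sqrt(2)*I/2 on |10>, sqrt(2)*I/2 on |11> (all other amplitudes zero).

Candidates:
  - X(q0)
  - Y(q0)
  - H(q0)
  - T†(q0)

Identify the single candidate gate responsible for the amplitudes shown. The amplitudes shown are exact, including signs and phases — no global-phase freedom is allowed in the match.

It was Y(q0) that produced the state shown. Key observation: gates 2-5 undo each other exactly, leaving only the rest of the circuit to track.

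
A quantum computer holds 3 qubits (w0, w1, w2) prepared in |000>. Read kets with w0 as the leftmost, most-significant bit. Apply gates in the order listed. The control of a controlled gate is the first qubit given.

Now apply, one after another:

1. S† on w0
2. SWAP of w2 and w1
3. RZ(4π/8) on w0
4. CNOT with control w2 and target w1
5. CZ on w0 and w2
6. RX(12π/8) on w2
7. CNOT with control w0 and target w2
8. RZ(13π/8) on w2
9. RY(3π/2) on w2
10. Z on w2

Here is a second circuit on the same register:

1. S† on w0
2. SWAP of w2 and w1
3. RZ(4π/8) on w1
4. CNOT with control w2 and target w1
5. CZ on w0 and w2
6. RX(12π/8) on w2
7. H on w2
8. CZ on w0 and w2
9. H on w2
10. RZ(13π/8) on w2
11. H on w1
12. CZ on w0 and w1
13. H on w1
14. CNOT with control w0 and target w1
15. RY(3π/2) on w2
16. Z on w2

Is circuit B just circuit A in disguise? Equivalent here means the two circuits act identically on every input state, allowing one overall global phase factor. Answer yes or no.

No: there is an input state on which the two circuits produce genuinely different outputs (not merely differing by a phase).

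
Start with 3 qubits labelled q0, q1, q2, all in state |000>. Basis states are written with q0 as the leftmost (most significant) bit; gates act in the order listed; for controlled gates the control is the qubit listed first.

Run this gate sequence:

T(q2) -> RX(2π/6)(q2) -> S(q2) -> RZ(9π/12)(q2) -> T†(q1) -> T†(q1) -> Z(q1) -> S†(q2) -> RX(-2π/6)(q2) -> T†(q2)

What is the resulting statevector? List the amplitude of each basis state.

The resulting statevector has amplitude (-3 - exp(3*I*pi/4))*exp(5*I*pi/8)/4 on |000>, sqrt(3)*(-I - exp(I*pi/4))*exp(3*I*pi/8)/4 on |001>, and 0 on every other basis state.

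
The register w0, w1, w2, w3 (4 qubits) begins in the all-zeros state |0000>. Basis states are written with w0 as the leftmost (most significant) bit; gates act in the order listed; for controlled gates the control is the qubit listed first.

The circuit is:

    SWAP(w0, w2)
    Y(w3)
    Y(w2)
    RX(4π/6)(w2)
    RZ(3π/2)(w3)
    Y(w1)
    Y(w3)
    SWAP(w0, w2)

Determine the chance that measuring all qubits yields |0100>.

The probability of measuring |0100> is 3/4.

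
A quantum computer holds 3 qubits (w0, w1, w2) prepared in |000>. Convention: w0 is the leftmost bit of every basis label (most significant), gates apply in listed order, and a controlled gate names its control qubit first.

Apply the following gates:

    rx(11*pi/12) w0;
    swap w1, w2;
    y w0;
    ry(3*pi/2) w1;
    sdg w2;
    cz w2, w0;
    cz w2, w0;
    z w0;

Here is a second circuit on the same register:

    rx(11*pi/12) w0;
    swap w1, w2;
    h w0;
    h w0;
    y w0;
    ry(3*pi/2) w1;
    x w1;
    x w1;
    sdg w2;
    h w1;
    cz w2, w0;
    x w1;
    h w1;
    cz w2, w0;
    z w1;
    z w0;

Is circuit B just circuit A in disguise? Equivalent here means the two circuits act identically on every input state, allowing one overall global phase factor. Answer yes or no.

Yes, they are equivalent — the unitaries differ by at most a global phase.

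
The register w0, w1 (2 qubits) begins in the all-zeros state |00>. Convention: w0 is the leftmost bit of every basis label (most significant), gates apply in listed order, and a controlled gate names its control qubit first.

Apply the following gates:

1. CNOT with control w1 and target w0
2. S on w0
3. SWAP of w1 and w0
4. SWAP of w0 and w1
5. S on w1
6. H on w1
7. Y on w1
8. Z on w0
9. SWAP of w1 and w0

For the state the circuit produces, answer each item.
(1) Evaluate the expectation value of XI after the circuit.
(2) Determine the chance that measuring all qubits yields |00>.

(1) The expectation value of XI is -1.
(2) Outcome |00> occurs with probability 1/2.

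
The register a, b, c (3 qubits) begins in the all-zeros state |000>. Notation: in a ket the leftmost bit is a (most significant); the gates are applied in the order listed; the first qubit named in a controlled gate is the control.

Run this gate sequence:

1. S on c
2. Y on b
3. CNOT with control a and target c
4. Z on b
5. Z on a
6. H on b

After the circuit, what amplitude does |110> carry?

The final state's coefficient on |110> equals 0.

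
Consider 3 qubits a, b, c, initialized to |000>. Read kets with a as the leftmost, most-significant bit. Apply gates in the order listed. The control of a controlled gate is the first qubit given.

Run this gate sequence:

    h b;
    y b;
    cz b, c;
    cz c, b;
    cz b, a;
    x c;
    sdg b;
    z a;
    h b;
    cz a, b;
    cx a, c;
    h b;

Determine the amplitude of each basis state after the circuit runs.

The resulting statevector has amplitude -sqrt(2)*I/2 on |001>, sqrt(2)/2 on |011>, and 0 on every other basis state.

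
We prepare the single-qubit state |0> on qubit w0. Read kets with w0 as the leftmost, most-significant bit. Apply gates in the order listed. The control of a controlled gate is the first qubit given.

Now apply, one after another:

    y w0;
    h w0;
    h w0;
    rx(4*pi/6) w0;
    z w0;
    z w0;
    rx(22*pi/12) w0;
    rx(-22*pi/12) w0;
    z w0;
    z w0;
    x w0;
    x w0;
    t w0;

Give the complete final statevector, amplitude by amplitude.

The final amplitudes are sqrt(3)/2 on |0>, exp(3*I*pi/4)/2 on |1>. Key observation: steps 5-10 multiply out to the identity, so the circuit reduces to the remaining gates.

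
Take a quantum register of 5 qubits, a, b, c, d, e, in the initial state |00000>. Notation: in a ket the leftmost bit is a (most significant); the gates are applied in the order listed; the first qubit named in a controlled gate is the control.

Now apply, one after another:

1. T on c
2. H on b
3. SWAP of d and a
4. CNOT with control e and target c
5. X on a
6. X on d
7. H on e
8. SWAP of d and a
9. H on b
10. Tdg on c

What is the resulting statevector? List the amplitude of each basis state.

After the circuit, the state carries amplitude sqrt(2)/2 on |10010>, sqrt(2)/2 on |10011>, and 0 on every other basis state.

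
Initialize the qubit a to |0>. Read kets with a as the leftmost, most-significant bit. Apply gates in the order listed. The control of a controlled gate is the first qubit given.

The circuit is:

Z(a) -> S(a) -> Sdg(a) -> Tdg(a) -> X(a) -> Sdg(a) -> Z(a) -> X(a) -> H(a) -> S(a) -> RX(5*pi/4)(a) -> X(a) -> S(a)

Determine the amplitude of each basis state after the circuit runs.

The final amplitudes are sqrt(2)*(sqrt(2 - sqrt(2)) + sqrt(sqrt(2) + 2))/4 on |0>, sqrt(2)*(-sqrt(sqrt(2) + 2) + sqrt(2 - sqrt(2)))/4 on |1>. Key observation: gates 2-3 undo each other exactly, leaving only the rest of the circuit to track.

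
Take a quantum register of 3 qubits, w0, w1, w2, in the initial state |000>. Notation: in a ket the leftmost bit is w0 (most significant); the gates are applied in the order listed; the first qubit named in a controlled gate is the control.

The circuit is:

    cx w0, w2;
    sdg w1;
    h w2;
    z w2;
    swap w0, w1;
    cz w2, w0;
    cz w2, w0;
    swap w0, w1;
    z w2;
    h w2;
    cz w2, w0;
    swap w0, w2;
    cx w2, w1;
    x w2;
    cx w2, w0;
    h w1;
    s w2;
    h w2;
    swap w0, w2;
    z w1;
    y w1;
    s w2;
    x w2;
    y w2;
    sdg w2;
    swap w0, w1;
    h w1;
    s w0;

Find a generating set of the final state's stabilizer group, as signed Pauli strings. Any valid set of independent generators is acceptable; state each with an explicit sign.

The final state is stabilized by the group generated by +YII, -IZI, -IIZ; other independent generating sets are equally valid.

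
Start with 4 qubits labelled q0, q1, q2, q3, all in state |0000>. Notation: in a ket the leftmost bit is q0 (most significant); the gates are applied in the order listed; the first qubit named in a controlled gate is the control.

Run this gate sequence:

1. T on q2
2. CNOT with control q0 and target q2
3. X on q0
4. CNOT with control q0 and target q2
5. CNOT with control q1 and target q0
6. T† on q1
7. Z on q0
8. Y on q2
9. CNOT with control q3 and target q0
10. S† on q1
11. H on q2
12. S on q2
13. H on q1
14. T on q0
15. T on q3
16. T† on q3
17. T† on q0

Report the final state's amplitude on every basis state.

The resulting statevector has amplitude I/2 on |1000>, -1/2 on |1010>, I/2 on |1100>, -1/2 on |1110>, and 0 on every other basis state.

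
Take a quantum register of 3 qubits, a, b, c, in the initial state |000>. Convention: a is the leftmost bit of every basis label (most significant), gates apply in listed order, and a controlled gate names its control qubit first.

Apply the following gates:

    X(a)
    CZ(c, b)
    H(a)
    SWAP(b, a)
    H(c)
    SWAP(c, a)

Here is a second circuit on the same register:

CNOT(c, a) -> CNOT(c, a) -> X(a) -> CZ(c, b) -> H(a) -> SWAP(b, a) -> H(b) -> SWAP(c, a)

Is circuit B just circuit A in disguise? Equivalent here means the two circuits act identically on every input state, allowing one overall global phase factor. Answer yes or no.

No, they are not equivalent — no single phase factor reconciles the two unitaries.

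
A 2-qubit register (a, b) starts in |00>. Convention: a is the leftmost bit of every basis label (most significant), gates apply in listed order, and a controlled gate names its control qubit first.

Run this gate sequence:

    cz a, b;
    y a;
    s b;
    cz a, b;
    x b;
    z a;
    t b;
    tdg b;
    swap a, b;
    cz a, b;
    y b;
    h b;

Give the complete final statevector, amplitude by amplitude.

After the circuit, the state carries amplitude 0 on |00>, 0 on |01>, sqrt(2)/2 on |10>, sqrt(2)/2 on |11>.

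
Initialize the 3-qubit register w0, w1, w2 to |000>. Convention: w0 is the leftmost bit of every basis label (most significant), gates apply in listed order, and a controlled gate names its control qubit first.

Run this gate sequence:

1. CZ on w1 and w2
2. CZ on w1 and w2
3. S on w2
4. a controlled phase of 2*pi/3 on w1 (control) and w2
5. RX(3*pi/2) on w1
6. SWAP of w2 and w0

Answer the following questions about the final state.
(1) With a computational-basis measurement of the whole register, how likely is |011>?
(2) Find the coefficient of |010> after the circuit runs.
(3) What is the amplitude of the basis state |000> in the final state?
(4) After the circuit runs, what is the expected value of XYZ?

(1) A full measurement returns |011> with probability 0. Key observation: the block from step 1 through step 2 cancels to the identity and can be dropped.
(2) The final state's coefficient on |010> equals -sqrt(2)*I/2.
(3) The amplitude on |000> is -sqrt(2)/2.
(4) In the final state, XYZ has expectation 0.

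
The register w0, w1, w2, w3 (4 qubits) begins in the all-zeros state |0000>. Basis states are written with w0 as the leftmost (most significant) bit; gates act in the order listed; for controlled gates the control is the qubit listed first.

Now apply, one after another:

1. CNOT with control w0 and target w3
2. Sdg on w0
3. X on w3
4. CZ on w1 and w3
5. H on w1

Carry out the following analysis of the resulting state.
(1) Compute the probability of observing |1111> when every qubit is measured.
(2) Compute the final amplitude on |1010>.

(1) A full measurement returns |1111> with probability 0.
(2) The final state's coefficient on |1010> equals 0.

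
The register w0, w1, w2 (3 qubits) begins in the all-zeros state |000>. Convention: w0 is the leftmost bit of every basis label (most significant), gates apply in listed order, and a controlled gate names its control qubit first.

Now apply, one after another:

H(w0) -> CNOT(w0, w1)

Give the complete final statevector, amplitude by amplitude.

The resulting statevector has amplitude sqrt(2)/2 on |000>, sqrt(2)/2 on |110>, and 0 on every other basis state.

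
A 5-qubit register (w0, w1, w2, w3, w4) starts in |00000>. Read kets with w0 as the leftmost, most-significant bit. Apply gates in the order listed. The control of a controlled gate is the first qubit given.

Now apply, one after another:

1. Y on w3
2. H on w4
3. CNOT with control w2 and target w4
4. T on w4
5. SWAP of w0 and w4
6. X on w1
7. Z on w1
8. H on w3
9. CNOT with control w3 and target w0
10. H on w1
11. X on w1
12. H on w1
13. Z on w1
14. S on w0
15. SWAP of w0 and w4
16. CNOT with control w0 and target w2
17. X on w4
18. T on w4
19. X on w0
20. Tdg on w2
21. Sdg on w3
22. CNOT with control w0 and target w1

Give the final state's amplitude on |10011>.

The amplitude on |10011> is I/2.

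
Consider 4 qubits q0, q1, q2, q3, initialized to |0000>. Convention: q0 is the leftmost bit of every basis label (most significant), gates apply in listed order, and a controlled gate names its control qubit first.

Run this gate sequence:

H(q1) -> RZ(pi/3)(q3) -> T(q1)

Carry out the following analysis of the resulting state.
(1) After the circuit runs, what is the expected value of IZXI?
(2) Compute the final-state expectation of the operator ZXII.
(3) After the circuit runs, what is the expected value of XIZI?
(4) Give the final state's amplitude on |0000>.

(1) In the final state, IZXI has expectation 0.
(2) The observable ZXII averages to sqrt(2)/2.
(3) The expectation value of XIZI is 0.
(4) The final state's coefficient on |0000> equals -sqrt(2)*exp(5*I*pi/6)/2.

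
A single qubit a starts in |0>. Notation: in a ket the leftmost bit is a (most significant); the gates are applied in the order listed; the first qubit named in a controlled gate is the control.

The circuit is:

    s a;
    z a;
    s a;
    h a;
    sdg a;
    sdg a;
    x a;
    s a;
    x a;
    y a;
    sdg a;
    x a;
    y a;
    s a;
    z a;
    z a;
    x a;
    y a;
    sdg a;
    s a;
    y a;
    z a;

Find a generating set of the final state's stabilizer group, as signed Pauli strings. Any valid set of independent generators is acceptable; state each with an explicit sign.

One valid set of independent stabilizer generators is -Y (any independent generating set of the same group is equally correct). Key observation: gates 18-21 undo each other exactly, leaving only the rest of the circuit to track.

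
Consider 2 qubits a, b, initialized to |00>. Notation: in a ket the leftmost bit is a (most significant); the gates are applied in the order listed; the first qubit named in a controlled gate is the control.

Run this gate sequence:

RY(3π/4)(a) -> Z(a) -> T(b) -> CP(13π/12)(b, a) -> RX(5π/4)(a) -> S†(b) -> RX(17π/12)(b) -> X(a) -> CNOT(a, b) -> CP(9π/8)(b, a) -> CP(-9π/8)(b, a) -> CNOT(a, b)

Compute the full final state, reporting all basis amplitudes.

The final amplitudes are (1 - I)*(-2*sqrt(6 - 3*sqrt(2)) - sqrt(2*sqrt(2) + 4) - sqrt(12 - 6*sqrt(2)) + 2*sqrt(sqrt(2) + 2))/16 on |00>, I*(1 - I)*(-2*sqrt(3*sqrt(2) + 6) - 2*sqrt(2 - sqrt(2)) - sqrt(4 - 2*sqrt(2)) + sqrt(6*sqrt(2) + 12))/16 on |01>, -sqrt(6*sqrt(2) + 12)/16 - sqrt(2 - sqrt(2))/8 + sqrt(4 - 2*sqrt(2))/16 + sqrt(3*sqrt(2) + 6)/8 - I*sqrt(3*sqrt(2) + 6)/8 - I*sqrt(6*sqrt(2) + 12)/16 + I*sqrt(4 - 2*sqrt(2))/16 + I*sqrt(2 - sqrt(2))/8 on |10>, sqrt(12 - 6*sqrt(2))/16 + sqrt(2*sqrt(2) + 4)/16 + sqrt(6 - 3*sqrt(2))/8 + sqrt(sqrt(2) + 2)/8 - I*sqrt(2*sqrt(2) + 4)/16 - I*sqrt(12 - 6*sqrt(2))/16 + I*sqrt(6 - 3*sqrt(2))/8 + I*sqrt(sqrt(2) + 2)/8 on |11>.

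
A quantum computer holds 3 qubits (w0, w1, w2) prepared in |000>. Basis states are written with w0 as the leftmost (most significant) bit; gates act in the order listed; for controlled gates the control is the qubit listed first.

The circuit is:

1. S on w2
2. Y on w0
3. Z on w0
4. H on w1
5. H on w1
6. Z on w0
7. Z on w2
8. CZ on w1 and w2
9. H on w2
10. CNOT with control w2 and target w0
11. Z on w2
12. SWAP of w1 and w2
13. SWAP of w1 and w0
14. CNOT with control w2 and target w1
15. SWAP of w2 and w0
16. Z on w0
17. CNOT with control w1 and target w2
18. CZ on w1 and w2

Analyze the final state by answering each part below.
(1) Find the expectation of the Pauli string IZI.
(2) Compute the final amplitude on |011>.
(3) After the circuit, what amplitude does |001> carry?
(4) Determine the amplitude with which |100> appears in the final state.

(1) The observable IZI averages to 0.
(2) The amplitude on |011> is -sqrt(2)*I/2.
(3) |001> carries amplitude -sqrt(2)*I/2 in the final state.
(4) The amplitude on |100> is 0.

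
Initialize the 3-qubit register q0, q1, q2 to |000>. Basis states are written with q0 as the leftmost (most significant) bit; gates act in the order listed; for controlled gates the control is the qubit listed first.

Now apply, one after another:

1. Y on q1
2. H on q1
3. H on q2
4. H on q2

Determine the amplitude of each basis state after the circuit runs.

The final amplitudes are sqrt(2)*I/2 on |000>, -sqrt(2)*I/2 on |010>, and 0 on every other basis state.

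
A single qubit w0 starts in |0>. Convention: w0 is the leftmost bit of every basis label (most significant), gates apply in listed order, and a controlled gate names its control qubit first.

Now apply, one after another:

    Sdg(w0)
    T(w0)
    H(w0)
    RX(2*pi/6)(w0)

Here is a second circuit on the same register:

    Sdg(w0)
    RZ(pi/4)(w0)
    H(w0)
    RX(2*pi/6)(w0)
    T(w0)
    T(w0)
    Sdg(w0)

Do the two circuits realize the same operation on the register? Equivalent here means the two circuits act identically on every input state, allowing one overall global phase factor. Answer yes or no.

Yes — the two circuits implement the same unitary up to a global phase.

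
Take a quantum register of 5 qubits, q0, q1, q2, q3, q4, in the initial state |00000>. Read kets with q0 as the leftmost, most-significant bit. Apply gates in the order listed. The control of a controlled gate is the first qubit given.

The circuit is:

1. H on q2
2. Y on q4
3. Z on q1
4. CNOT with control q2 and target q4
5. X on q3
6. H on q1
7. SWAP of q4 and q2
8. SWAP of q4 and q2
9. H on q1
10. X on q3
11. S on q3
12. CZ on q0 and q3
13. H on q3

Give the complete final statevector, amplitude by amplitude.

The resulting statevector has amplitude I/2 on |00001>, I/2 on |00011>, I/2 on |00100>, I/2 on |00110>, and 0 on every other basis state. Key observation: steps 5-10 multiply out to the identity, so the circuit reduces to the remaining gates.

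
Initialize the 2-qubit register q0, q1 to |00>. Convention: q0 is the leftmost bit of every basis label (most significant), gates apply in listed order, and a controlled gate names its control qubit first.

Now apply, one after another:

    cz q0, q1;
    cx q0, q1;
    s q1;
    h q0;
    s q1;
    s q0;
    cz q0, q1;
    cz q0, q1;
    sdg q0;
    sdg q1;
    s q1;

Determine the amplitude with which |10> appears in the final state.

The amplitude on |10> is sqrt(2)/2. Key observation: steps 5-10 multiply out to the identity, so the circuit reduces to the remaining gates.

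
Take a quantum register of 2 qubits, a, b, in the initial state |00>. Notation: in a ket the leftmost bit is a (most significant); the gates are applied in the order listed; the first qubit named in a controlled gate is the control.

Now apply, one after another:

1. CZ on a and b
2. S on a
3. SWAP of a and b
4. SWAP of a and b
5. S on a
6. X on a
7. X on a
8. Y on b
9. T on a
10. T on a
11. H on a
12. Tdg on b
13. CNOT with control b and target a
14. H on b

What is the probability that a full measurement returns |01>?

The probability of measuring |01> is 1/4. Key observation: gates 6-7 undo each other exactly, leaving only the rest of the circuit to track.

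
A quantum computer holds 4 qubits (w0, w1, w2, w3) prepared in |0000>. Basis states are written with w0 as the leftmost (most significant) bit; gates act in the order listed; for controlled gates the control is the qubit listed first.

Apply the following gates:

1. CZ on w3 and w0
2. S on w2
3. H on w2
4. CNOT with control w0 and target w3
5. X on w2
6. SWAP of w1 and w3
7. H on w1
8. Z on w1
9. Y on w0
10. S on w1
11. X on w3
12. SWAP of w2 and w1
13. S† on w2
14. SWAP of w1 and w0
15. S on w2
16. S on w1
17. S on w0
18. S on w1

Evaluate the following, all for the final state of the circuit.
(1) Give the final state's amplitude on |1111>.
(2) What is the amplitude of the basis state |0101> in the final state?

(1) The amplitude on |1111> is -I/2.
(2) The final state's coefficient on |0101> equals -I/2.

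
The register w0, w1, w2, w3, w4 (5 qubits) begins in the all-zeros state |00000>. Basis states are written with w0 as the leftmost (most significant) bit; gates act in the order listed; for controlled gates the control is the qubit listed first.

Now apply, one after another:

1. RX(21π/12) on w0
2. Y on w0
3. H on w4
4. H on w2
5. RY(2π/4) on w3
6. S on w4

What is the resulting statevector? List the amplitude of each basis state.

The final amplitudes are -sqrt(4 - 2*sqrt(2))/8 on |00000>, -I*sqrt(4 - 2*sqrt(2))/8 on |00001>, -sqrt(4 - 2*sqrt(2))/8 on |00010>, -I*sqrt(4 - 2*sqrt(2))/8 on |00011>, -sqrt(4 - 2*sqrt(2))/8 on |00100>, -I*sqrt(4 - 2*sqrt(2))/8 on |00101>, -sqrt(4 - 2*sqrt(2))/8 on |00110>, -I*sqrt(4 - 2*sqrt(2))/8 on |00111>, 0 on |01000>, 0 on |01001>, 0 on |01010>, 0 on |01011>, 0 on |01100>, 0 on |01101>, 0 on |01110>, 0 on |01111>, -I*sqrt(2*sqrt(2) + 4)/8 on |10000>, sqrt(2*sqrt(2) + 4)/8 on |10001>, -I*sqrt(2*sqrt(2) + 4)/8 on |10010>, sqrt(2*sqrt(2) + 4)/8 on |10011>, -I*sqrt(2*sqrt(2) + 4)/8 on |10100>, sqrt(2*sqrt(2) + 4)/8 on |10101>, -I*sqrt(2*sqrt(2) + 4)/8 on |10110>, sqrt(2*sqrt(2) + 4)/8 on |10111>, 0 on |11000>, 0 on |11001>, 0 on |11010>, 0 on |11011>, 0 on |11100>, 0 on |11101>, 0 on |11110>, 0 on |11111>.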